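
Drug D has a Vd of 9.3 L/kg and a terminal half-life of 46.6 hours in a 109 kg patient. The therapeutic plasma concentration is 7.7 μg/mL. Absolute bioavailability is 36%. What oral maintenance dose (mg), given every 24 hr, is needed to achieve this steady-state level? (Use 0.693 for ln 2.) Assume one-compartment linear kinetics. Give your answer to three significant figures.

Total Vd = 9.3 × 109 = 1014 L
CL = 0.693 × Vd / t½ = 0.693 × 1014 / 46.6 = 15.08 L/h
D = CL × Css × τ / F = 15.08 × 7.7 × 24 / 0.36 = 7741 mg

7740 mg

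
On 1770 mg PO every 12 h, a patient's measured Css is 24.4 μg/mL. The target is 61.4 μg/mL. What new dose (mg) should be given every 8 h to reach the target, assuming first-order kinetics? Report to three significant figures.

2970 mg

With linear kinetics, Css is proportional to dose rate (D/τ) at fixed clearance.
D₂ = D₁ × (Css,target / Css,current) × (τ₂/τ₁) = 1770 × (61.4/24.4) × (8/12) = 2969 mg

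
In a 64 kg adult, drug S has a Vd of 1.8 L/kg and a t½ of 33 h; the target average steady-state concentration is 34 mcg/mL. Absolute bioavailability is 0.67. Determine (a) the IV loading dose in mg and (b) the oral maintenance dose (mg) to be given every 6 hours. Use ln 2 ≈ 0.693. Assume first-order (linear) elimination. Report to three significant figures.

(a) 3920 mg; (b) 737 mg

Vd(total) = 64 kg × 1.8 L/kg = 115.2 L
LD = Vd × C = 115.2 × 34 = 3917 mg
CL = 0.693 × Vd / t½ = 0.693 × 115.2 / 33 = 2.419 L/h
D = CL × Css × τ / F = 2.419 × 34 × 6 / 0.67 = 736.5 mg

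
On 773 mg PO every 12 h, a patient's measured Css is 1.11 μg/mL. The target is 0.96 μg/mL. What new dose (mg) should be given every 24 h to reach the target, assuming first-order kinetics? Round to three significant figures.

1340 mg

For first-order elimination, Css ∝ F·D/(CL·τ); F and CL are unchanged, so Css ∝ D/τ.
D₂ = D₁ × (Css,target / Css,current) × (τ₂/τ₁) = 773 × (0.96/1.11) × (24/12) = 1337 mg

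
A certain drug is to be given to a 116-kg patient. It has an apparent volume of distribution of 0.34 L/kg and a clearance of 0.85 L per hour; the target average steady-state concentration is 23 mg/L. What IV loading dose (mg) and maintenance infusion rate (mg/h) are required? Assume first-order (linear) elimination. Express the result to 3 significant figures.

(a) 907 mg; (b) 19.6 mg/h

Vd = 0.34 L/kg × 116 kg = 39.44 L
LD = Vd · C_target = 39.44 × 23 = 907.1 mg
Maintenance: replace elimination → rate = CL × Css = 0.8500 × 23 = 19.55 mg/h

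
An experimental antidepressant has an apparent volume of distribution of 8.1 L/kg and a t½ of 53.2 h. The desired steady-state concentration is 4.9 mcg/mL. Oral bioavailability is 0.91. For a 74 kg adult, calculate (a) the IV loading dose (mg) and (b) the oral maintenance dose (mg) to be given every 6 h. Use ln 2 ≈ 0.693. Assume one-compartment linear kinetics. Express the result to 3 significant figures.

(a) 2940 mg; (b) 252 mg

Vd = 8.1 L/kg × 74 kg = 599.4 L
LD = Vd × C = 599.4 × 4.9 = 2937 mg
CL = 0.693 × Vd / t½ = 0.693 × 599.4 / 53.2 = 7.808 L/h
D = CL × Css × τ / F = 7.808 × 4.9 × 6 / 0.91 = 252.3 mg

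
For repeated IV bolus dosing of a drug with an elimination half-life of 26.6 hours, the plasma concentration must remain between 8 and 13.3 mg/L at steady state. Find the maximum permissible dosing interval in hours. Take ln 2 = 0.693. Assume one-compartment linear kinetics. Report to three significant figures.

19.5 h

k = 0.693 / t½ = 0.693 / 26.6 = 0.02605 h⁻¹
Between IV bolus doses, concentration decays as C = C₀·e^(−kτ), so C_peak/C_trough = e^(kτ).
τ_max = ln(C_peak/C_trough) / k = ln(13.3/8) / 0.02605 = 0.5083 / 0.02605 = 19.51 h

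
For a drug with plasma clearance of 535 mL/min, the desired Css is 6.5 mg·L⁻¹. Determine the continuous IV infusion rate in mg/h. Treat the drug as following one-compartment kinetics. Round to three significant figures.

209 mg/h

Convert clearance: 535 mL/min × 60 min/h ÷ 1000 mL/L = 32.10 L/h
At steady state, infusion rate equals elimination rate: rate in = CL × Css.
Infusion rate = CL · Css = 32.10 L/h × 6.5 mg/L = 208.7 mg/h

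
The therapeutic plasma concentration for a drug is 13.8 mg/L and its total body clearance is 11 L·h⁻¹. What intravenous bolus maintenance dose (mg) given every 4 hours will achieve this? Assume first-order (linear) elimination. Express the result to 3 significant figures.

607 mg

At steady state, dose per interval replaces the amount cleared in that interval: D/τ = CL·Css.
D = CL × Css × τ = 11.00 × 13.8 × 4 = 607.2 mg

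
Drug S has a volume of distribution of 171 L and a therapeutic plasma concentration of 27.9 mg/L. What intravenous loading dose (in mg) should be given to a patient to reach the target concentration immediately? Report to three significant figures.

4770 mg

LD = Vd × C = 171.0 × 27.90 = 4771 mg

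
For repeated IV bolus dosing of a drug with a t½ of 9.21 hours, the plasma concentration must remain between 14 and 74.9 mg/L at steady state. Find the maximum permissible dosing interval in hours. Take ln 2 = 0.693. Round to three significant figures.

k = 0.693 / t½ = 0.693 / 9.21 = 0.07524 h⁻¹
Between IV bolus doses, concentration decays as C = C₀·e^(−kτ), so C_peak/C_trough = e^(kτ).
τ_max = ln(C_peak/C_trough) / k = ln(74.9/14) / 0.07524 = 1.677 / 0.07524 = 22.29 h

22.3 h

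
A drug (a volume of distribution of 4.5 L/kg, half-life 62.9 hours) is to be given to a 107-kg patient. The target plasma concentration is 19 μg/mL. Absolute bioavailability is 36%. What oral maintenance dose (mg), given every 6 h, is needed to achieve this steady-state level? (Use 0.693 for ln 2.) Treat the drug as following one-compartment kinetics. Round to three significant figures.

Vd(total) = 107 kg × 4.5 L/kg = 481.5 L
CL = 0.693 × Vd / t½ = 0.693 × 481.5 / 62.9 = 5.305 L/h
D = CL × Css × τ / F = 5.305 × 19 × 6 / 0.36 = 1680 mg

1680 mg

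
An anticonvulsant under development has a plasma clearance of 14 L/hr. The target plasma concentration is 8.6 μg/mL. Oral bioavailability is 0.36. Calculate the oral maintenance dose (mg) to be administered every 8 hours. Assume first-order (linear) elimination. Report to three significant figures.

2680 mg

D = CL × Css × τ / F = 14.00 × 8.6 × 8 / 0.36 = 2676 mg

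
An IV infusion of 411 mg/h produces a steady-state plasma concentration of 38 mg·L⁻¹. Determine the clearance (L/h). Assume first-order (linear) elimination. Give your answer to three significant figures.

10.8 L/h

At steady state, infusion rate = CL × Css, so CL = rate / Css.
CL = 411 / 38 = 10.82 L/h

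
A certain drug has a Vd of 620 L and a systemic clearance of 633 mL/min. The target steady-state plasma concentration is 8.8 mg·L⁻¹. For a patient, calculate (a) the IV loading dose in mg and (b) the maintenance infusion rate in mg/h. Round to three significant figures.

Loading dose = Vd × C = 620.0 × 8.8 = 5456 mg
CL = 633 mL/min = 633 × 0.06 = 37.98 L/h
Infusion rate = 37.98 L/h × 8.8 mg/L = 334.2 mg/h

(a) 5460 mg; (b) 334 mg/h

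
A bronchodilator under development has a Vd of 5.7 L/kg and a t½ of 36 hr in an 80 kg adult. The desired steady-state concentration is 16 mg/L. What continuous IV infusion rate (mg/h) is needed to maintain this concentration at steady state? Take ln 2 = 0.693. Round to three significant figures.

140 mg/h

Vd = 5.7 L/kg × 80 kg = 456.0 L
CL = 0.693 × Vd / t½ = 0.693 × 456.0 / 36 = 8.778 L/h
Infusion rate = CL × Css = 8.778 × 16 = 140.4 mg/h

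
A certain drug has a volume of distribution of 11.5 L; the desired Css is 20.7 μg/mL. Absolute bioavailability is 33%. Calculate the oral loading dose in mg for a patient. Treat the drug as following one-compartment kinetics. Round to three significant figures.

LD = Vd × C / F = 11.50 × 20.70 / 0.33 = 721.4 mg

721 mg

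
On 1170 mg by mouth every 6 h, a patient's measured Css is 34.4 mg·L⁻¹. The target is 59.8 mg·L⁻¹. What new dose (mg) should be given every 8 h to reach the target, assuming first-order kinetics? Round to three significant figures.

For first-order elimination, Css ∝ F·D/(CL·τ); F and CL are unchanged, so Css ∝ D/τ.
D₂ = D₁ × (Css,target / Css,current) × (τ₂/τ₁) = 1170 × (59.8/34.4) × (8/6) = 2712 mg

2710 mg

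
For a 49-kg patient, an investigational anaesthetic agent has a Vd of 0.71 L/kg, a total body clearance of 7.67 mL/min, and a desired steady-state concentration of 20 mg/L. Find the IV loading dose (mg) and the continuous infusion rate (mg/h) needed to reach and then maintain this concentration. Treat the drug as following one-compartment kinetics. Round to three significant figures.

Total Vd = 0.71 × 49 = 34.79 L
Loading dose = Vd × C = 34.79 × 20 = 695.8 mg
Convert clearance: 7.67 mL/min × 60 min/h ÷ 1000 mL/L = 0.4602 L/h
Maintenance infusion rate = CL × Css = 0.4602 × 20 = 9.204 mg/h

(a) 696 mg; (b) 9.20 mg/h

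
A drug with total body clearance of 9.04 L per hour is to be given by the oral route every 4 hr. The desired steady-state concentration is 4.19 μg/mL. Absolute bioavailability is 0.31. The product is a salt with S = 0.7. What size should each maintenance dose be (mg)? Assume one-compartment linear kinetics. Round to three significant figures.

D = CL × Css × τ / F / S = 9.040 × 4.19 × 4 / 0.31 / 0.7 = 698.2 mg

698 mg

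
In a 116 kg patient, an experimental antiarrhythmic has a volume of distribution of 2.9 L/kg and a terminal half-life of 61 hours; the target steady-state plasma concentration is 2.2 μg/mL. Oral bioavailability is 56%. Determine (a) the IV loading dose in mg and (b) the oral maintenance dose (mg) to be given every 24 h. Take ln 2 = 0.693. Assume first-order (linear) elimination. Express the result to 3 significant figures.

(a) 740 mg; (b) 360 mg

Vd = 2.9 L/kg × 116 kg = 336.4 L
LD = Vd × C = 336.4 × 2.2 = 740.1 mg
CL = 0.693 × Vd / t½ = 0.693 × 336.4 / 61 = 3.822 L/h
D = CL × Css × τ / F = 3.822 × 2.2 × 24 / 0.56 = 360.4 mg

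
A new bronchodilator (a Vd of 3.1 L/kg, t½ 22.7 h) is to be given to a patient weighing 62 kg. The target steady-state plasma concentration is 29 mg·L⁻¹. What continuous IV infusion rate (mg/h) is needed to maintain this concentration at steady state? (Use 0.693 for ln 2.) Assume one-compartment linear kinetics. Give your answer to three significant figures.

170 mg/h

Vd(total) = 62 kg × 3.1 L/kg = 192.2 L
CL = 0.693 × Vd / t½ = 0.693 × 192.2 / 22.7 = 5.868 L/h
Infusion rate = CL × Css = 5.868 × 29 = 170.2 mg/h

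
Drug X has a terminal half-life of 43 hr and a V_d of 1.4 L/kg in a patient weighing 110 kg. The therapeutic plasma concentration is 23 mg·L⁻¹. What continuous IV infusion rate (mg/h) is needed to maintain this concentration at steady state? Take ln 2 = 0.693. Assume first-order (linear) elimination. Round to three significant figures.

57.1 mg/h

Vd = 1.4 L/kg × 110 kg = 154.0 L
CL = 0.693 × Vd / t½ = 0.693 × 154.0 / 43 = 2.482 L/h
Infusion rate = CL × Css = 2.482 × 23 = 57.09 mg/h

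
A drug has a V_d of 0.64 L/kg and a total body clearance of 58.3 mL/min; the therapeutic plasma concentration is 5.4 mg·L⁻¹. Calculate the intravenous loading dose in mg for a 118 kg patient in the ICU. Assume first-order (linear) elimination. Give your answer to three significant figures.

408 mg

Total Vd = 0.64 × 118 = 75.52 L
The loading dose fills Vd to the target concentration; clearance is irrelevant here.
LD = Vd × C = 75.52 × 5.400 = 407.8 mg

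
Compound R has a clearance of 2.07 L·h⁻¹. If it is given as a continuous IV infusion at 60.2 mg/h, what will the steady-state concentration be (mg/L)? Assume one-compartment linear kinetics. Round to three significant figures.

29.1 mg/L

Css = rate / CL = 60.2 / 2.070 = 29.08 mg/L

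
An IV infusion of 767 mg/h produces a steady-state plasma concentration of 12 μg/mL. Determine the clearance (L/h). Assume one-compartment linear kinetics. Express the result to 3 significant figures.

63.9 L/h

At steady state, infusion rate = CL × Css, so CL = rate / Css.
CL = 767 / 12 = 63.92 L/h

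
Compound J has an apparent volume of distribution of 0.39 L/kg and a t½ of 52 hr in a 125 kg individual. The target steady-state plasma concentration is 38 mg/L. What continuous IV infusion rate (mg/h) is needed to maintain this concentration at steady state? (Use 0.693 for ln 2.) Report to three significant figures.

24.7 mg/h

Vd(total) = 125 kg × 0.39 L/kg = 48.75 L
k = 0.693/52 = 0.01333 h⁻¹, so CL = k·Vd = 0.01333 × 48.75 = 0.6498 L/h
Infusion rate = CL × Css = 0.6498 × 38 = 24.69 mg/h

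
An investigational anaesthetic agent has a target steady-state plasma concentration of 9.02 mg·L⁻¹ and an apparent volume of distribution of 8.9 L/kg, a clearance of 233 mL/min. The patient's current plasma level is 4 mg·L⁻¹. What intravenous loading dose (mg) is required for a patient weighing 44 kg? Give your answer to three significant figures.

1970 mg

Vd = 8.9 L/kg × 44 kg = 391.6 L
Concentration deficit ΔC = 9.02 − 4 = 5.020 mg/L
LD = Vd × ΔC = 391.6 × 5.020 = 1966 mg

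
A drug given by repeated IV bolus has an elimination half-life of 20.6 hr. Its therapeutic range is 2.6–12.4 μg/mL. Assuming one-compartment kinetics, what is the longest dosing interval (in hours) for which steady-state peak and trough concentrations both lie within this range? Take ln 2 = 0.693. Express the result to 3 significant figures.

k = 0.693 / t½ = 0.693 / 20.6 = 0.03364 h⁻¹
Between IV bolus doses, concentration decays as C = C₀·e^(−kτ), so C_peak/C_trough = e^(kτ).
τ_max = ln(C_peak/C_trough) / k = ln(12.4/2.6) / 0.03364 = 1.562 / 0.03364 = 46.43 h

46.4 h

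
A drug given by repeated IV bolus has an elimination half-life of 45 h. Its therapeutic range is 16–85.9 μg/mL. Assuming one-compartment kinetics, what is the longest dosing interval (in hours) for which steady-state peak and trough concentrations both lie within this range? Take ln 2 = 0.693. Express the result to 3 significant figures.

109 h

k = 0.693 / t½ = 0.693 / 45 = 0.01540 h⁻¹
Between IV bolus doses, concentration decays as C = C₀·e^(−kτ), so C_peak/C_trough = e^(kτ).
τ_max = ln(C_peak/C_trough) / k = ln(85.9/16) / 0.01540 = 1.681 / 0.01540 = 109.2 h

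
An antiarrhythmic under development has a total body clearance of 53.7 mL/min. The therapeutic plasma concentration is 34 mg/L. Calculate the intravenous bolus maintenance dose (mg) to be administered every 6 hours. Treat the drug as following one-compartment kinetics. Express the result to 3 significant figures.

CL = 53.7 mL/min × 60/1000 = 3.222 L/h
D = CL × Css × τ = 3.222 × 34 × 6 = 657.3 mg

657 mg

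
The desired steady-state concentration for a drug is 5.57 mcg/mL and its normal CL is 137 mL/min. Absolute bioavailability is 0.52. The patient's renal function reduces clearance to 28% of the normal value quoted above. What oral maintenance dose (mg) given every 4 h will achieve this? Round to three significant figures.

98.6 mg

CL = 137 mL/min × 60/1000 = 8.220 L/h
Patient clearance = 0.28 × 8.220 = 2.302 L/h
D = CL × Css × τ / F = 2.302 × 5.57 × 4 / 0.52 = 98.63 mg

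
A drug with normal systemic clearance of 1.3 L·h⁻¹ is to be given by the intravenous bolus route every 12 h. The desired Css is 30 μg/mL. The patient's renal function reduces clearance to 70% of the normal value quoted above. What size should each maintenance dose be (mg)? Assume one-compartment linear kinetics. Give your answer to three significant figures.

Patient clearance = 0.7 × 1.300 = 0.9100 L/h
D = CL × Css × τ = 0.9100 × 30 × 12 = 327.6 mg

328 mg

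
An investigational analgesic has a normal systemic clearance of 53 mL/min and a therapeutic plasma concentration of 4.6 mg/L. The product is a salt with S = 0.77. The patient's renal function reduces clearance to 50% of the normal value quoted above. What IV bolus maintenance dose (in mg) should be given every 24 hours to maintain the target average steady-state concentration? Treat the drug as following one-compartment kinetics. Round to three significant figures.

228 mg

CL = 53 mL/min × 60/1000 = 3.180 L/h
Patient clearance = 0.5 × 3.180 = 1.590 L/h
D = CL × Css × τ / S = 1.590 × 4.6 × 24 / 0.77 = 228.0 mg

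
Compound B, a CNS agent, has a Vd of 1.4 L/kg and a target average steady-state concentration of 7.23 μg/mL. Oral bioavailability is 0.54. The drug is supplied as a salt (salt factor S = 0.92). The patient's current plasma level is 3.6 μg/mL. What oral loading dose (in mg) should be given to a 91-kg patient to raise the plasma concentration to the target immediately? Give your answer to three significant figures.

Vd(total) = 91 kg × 1.4 L/kg = 127.4 L
The loading dose fills Vd to the target concentration.
Concentration deficit ΔC = 7.23 − 3.6 = 3.630 mg/L
LD = Vd × ΔC / F / S = 127.4 × 3.630 / 0.54 / 0.92 = 930.9 mg

931 mg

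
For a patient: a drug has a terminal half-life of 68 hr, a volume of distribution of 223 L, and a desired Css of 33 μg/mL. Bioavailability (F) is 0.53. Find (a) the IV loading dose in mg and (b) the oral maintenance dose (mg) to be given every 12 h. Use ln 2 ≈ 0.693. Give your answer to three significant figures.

(a) 7360 mg; (b) 1700 mg

LD = Vd × C = 223.0 × 33 = 7359 mg
CL = 0.693 × Vd / t½ = 0.693 × 223.0 / 68 = 2.273 L/h
D = CL × Css × τ / F = 2.273 × 33 × 12 / 0.53 = 1698 mg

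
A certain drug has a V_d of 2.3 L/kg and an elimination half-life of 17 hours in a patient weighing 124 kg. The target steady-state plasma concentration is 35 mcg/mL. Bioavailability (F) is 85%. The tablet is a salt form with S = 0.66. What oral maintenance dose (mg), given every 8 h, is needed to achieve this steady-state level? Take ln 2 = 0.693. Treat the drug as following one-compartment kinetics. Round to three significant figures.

Vd(total) = 124 kg × 2.3 L/kg = 285.2 L
k = 0.693/17 = 0.04076 h⁻¹, so CL = k·Vd = 0.04076 × 285.2 = 11.62 L/h
D = CL × Css × τ / F / S = 11.62 × 35 × 8 / 0.85 / 0.66 = 5800 mg

5800 mg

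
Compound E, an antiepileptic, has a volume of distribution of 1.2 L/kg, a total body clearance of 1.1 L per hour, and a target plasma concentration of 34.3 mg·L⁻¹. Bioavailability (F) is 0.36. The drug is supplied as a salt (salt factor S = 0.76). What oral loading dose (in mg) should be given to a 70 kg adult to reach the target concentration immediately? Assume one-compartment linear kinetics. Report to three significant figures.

10500 mg

Vd(total) = 70 kg × 1.2 L/kg = 84.00 L
The loading dose fills Vd to the target concentration.
LD = Vd × C / F / S = 84.00 × 34.30 / 0.36 / 0.76 = 10530 mg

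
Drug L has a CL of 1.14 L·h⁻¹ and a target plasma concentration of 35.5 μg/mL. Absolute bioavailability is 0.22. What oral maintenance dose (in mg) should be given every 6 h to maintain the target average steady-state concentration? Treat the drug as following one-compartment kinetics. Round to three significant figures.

1100 mg

At steady state, dose per interval replaces the amount cleared in that interval: F·D/τ = CL·Css.
D = CL × Css × τ / F = 1.140 × 35.5 × 6 / 0.22 = 1104 mg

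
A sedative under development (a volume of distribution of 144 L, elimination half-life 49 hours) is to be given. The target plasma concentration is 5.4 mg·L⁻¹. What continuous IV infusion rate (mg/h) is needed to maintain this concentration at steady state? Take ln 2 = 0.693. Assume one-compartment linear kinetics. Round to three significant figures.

11.0 mg/h

k = 0.693/49 = 0.01414 h⁻¹, so CL = k·Vd = 0.01414 × 144.0 = 2.036 L/h
Infusion rate = CL × Css = 2.036 × 5.4 = 10.99 mg/h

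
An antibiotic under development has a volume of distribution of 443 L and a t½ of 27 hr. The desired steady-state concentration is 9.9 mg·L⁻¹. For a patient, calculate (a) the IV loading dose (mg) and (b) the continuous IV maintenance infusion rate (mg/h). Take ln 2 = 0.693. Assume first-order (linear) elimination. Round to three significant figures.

LD = Vd × C = 443.0 × 9.9 = 4386 mg
CL = 0.693 × Vd / t½ = 0.693 × 443.0 / 27 = 11.37 L/h
Infusion rate = CL × Css = 11.37 × 9.9 = 112.6 mg/h

(a) 4390 mg; (b) 113 mg/h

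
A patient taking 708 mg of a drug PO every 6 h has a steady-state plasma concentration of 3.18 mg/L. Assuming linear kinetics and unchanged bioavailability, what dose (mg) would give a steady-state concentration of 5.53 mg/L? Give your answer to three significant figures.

For first-order elimination, Css ∝ F·D/(CL·τ); F and CL are unchanged, so Css ∝ D/τ.
D₂ = D₁ × (Css,target / Css,current) = 708 × 5.53/3.18 = 1231 mg

1230 mg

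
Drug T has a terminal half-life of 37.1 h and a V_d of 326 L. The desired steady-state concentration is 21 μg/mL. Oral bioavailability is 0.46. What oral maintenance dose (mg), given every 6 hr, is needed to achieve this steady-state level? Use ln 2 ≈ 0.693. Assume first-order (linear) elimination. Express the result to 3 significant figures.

CL = 0.693 × Vd / t½ = 0.693 × 326.0 / 37.1 = 6.089 L/h
D = CL × Css × τ / F = 6.089 × 21 × 6 / 0.46 = 1668 mg

1670 mg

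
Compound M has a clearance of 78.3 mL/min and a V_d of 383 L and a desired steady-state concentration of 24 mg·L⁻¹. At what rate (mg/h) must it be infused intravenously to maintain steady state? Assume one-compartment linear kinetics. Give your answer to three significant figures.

113 mg/h

CL = 78.3 mL/min = 78.3 × 0.06 = 4.698 L/h
R₀ = 4.698 × 24 = 112.8 mg/h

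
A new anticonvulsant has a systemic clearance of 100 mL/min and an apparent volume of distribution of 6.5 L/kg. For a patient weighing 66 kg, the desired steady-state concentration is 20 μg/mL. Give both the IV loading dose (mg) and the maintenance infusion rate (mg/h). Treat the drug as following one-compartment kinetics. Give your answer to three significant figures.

Total Vd = 6.5 × 66 = 429.0 L
LD = Vd · C_target = 429.0 × 20 = 8580 mg
Convert clearance: 100 mL/min × 60 min/h ÷ 1000 mL/L = 6.000 L/h
Infusion rate = 6.000 L/h × 20 mg/L = 120.0 mg/h

(a) 8580 mg; (b) 120 mg/h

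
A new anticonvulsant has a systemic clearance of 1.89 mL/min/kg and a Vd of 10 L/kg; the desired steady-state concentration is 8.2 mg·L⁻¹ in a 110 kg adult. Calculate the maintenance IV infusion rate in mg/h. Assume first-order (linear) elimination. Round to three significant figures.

102 mg/h

CL = 1.89 mL/min/kg × 110 kg = 207.9 mL/min = 207.9 × 60/1000 = 12.47 L/h
Infusion rate = CL · Css = 12.47 L/h × 8.2 mg/L = 102.3 mg/h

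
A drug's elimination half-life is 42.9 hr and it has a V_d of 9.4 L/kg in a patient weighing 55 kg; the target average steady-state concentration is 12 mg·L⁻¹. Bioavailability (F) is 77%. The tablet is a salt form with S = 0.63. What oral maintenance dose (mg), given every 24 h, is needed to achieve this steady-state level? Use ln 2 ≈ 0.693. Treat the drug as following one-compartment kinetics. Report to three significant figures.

Vd(total) = 55 kg × 9.4 L/kg = 517.0 L
k = 0.693/42.9 = 0.01615 h⁻¹, so CL = k·Vd = 0.01615 × 517.0 = 8.350 L/h
D = CL × Css × τ / F / S = 8.350 × 12 × 24 / 0.77 / 0.63 = 4957 mg

4960 mg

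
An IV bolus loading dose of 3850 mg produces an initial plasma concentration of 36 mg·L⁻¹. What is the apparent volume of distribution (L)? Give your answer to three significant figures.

107 L

Immediately after an IV bolus, C₀ = Dose / Vd, so Vd = Dose / C₀.
Vd = 3850 / 36 = 106.9 L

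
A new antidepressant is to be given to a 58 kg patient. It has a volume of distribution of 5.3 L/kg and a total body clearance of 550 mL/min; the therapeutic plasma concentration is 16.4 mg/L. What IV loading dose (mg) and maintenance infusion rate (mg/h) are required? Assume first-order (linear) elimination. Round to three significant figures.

Vd(total) = 58 kg × 5.3 L/kg = 307.4 L
Loading: fill Vd to C_target → 307.4 L × 16.4 mg/L = 5041 mg
Convert clearance: 550 mL/min × 60 min/h ÷ 1000 mL/L = 33.00 L/h
Maintenance infusion rate = CL × Css = 33.00 × 16.4 = 541.2 mg/h

(a) 5040 mg; (b) 541 mg/h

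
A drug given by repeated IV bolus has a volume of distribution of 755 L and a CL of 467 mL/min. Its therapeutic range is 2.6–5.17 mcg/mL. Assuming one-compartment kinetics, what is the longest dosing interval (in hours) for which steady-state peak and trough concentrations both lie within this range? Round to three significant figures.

CL = 467 mL/min × 60/1000 = 28.02 L/h
k = CL / Vd = 28.02 / 755.0 = 0.03711 h⁻¹
Between IV bolus doses, concentration decays as C = C₀·e^(−kτ), so C_peak/C_trough = e^(kτ).
τ_max = ln(C_peak/C_trough) / k = ln(5.17/2.6) / 0.03711 = 0.6874 / 0.03711 = 18.52 h

18.5 h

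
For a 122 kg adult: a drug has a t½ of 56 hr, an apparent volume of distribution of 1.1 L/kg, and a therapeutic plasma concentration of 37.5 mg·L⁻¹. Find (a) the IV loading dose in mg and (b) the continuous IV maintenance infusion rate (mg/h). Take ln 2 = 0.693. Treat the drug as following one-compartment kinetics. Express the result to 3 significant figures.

(a) 5030 mg; (b) 62.3 mg/h

Vd = 1.1 L/kg × 122 kg = 134.2 L
LD = Vd × C = 134.2 × 37.5 = 5033 mg
CL = 0.693 × Vd / t½ = 0.693 × 134.2 / 56 = 1.661 L/h
Infusion rate = CL × Css = 1.661 × 37.5 = 62.29 mg/h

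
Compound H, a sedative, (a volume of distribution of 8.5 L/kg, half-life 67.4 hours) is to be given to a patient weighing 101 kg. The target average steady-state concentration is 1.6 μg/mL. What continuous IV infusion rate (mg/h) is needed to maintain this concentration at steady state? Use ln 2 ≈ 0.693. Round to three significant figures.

Vd = 8.5 L/kg × 101 kg = 858.5 L
CL = 0.693 × Vd / t½ = 0.693 × 858.5 / 67.4 = 8.827 L/h
Infusion rate = CL × Css = 8.827 × 1.6 = 14.12 mg/h

14.1 mg/h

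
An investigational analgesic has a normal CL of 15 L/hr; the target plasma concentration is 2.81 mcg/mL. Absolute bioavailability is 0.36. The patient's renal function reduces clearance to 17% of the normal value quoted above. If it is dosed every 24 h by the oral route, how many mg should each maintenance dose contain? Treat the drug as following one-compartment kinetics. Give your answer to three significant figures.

478 mg

Patient clearance = 0.17 × 15.00 = 2.550 L/h
D = CL × Css × τ / F = 2.550 × 2.81 × 24 / 0.36 = 477.7 mg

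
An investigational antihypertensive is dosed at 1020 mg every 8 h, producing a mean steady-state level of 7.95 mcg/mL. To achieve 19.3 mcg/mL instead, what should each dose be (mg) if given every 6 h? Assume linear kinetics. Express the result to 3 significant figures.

1860 mg

With linear kinetics, Css is proportional to dose rate (D/τ) at fixed clearance.
D₂ = D₁ × (Css,target / Css,current) × (τ₂/τ₁) = 1020 × (19.3/7.95) × (6/8) = 1857 mg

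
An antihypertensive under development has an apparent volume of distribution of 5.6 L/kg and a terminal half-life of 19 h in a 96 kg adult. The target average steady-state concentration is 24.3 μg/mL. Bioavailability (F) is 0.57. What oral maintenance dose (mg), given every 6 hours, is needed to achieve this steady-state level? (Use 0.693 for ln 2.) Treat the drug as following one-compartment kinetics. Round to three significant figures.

5020 mg

Vd = 5.6 L/kg × 96 kg = 537.6 L
CL = ln 2 · Vd / t½ = 0.693 × 537.6 / 19 = 19.61 L/h
D = CL × Css × τ / F = 19.61 × 24.3 × 6 / 0.57 = 5016 mg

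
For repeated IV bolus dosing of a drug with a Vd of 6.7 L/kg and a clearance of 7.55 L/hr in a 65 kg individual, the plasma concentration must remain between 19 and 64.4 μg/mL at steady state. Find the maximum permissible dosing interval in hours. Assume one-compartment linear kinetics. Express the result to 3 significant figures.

Total Vd = 6.7 × 65 = 435.5 L
k = CL / Vd = 7.550 / 435.5 = 0.01734 h⁻¹
Between IV bolus doses, concentration decays as C = C₀·e^(−kτ), so C_peak/C_trough = e^(kτ).
τ_max = ln(C_peak/C_trough) / k = ln(64.4/19) / 0.01734 = 1.221 / 0.01734 = 70.42 h

70.4 h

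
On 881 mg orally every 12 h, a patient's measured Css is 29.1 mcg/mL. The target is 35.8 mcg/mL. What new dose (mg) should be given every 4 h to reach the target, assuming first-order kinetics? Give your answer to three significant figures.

361 mg

With linear kinetics, Css is proportional to dose rate (D/τ) at fixed clearance.
D₂ = D₁ × (Css,target / Css,current) × (τ₂/τ₁) = 881 × (35.8/29.1) × (4/12) = 361.3 mg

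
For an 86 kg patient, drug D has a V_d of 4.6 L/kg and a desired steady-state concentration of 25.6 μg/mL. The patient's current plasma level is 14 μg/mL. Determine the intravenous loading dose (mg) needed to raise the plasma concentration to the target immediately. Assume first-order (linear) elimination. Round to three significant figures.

Vd(total) = 86 kg × 4.6 L/kg = 395.6 L
Concentration deficit ΔC = 25.6 − 14 = 11.60 mg/L
LD = Vd × ΔC = 395.6 × 11.60 = 4589 mg

4590 mg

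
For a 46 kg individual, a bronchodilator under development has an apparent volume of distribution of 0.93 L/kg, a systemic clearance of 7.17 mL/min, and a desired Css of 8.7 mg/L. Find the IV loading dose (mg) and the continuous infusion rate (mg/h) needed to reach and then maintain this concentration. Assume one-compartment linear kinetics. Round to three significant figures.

Total Vd = 0.93 × 46 = 42.78 L
Loading dose = Vd × C = 42.78 × 8.7 = 372.2 mg
CL = 7.17 mL/min = 7.17 × 0.06 = 0.4302 L/h
Maintenance: replace elimination → rate = CL × Css = 0.4302 × 8.7 = 3.743 mg/h

(a) 372 mg; (b) 3.74 mg/h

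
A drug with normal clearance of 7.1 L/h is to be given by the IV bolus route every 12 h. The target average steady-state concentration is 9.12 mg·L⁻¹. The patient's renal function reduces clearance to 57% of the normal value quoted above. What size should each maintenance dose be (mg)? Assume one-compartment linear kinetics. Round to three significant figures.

443 mg

Patient clearance = 0.57 × 7.100 = 4.047 L/h
D = CL × Css × τ = 4.047 × 9.12 × 12 = 442.9 mg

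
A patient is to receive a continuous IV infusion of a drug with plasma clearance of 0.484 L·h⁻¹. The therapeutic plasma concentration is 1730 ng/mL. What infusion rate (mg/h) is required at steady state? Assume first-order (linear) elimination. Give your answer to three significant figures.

C = 1730 ng/mL = 1.730 mg/L
Infusion rate = CL · Css = 0.4840 L/h × 1.73 mg/L = 0.8373 mg/h

0.837 mg/h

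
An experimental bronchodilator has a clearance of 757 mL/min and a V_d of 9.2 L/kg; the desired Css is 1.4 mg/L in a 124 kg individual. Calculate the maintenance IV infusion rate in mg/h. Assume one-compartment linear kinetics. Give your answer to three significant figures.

63.6 mg/h

CL = 757 mL/min = 757 × 0.06 = 45.42 L/h
R₀ = 45.42 × 1.4 = 63.59 mg/h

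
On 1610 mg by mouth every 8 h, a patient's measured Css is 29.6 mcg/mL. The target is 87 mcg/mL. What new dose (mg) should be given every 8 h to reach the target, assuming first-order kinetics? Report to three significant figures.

With linear kinetics, Css is proportional to dose rate (D/τ) at fixed clearance.
D₂ = D₁ × (Css,target / Css,current) = 1610 × 87/29.6 = 4732 mg

4730 mg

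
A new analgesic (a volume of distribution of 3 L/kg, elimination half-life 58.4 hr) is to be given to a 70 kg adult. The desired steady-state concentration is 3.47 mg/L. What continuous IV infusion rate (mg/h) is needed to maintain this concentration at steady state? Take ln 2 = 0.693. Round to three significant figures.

8.65 mg/h

Vd = 3 L/kg × 70 kg = 210.0 L
CL = 0.693 × Vd / t½ = 0.693 × 210.0 / 58.4 = 2.492 L/h
Infusion rate = CL × Css = 2.492 × 3.47 = 8.647 mg/h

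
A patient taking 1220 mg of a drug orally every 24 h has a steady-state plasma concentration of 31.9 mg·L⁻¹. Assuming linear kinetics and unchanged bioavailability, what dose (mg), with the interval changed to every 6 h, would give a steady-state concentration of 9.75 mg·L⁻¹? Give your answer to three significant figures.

93.2 mg

With linear kinetics, Css is proportional to dose rate (D/τ) at fixed clearance.
D₂ = D₁ × (Css,target / Css,current) × (τ₂/τ₁) = 1220 × (9.75/31.9) × (6/24) = 93.22 mg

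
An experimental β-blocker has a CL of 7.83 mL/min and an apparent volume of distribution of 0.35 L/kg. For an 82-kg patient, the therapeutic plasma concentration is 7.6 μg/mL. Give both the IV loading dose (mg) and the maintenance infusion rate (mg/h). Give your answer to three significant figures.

(a) 218 mg; (b) 3.57 mg/h

Vd = 0.35 L/kg × 82 kg = 28.70 L
Loading dose = Vd × C = 28.70 × 7.6 = 218.1 mg
Convert clearance: 7.83 mL/min × 60 min/h ÷ 1000 mL/L = 0.4698 L/h
Maintenance: replace elimination → rate = CL × Css = 0.4698 × 7.6 = 3.570 mg/h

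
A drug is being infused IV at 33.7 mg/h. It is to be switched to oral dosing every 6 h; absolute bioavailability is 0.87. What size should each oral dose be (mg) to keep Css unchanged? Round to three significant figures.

232 mg

To maintain the same Css, the systemic dosing rate must be unchanged: F·D/τ = infusion rate.
D = rate × τ / F = 33.7 × 6 / 0.87 = 232.4 mg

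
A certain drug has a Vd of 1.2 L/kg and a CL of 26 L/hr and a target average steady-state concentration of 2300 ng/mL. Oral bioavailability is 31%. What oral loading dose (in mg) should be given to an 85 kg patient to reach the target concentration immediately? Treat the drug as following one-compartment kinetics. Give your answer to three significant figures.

757 mg

Vd(total) = 85 kg × 1.2 L/kg = 102.0 L
C = 2300 ng/mL = 2.300 mg/L
LD = Vd × C / F = 102.0 × 2.300 / 0.31 = 756.8 mg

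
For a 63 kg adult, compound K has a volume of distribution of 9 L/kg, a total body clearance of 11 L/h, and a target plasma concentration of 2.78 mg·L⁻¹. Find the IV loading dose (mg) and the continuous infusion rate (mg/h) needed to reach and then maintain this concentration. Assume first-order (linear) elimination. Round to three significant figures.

(a) 1580 mg; (b) 30.6 mg/h

Vd = 9 L/kg × 63 kg = 567.0 L
Loading dose = Vd × C = 567.0 × 2.78 = 1576 mg
Infusion rate = 11.00 L/h × 2.78 mg/L = 30.58 mg/h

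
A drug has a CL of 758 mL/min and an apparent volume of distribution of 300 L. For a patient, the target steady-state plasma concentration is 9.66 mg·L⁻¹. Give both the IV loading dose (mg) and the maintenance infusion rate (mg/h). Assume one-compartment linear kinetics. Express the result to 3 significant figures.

(a) 2900 mg; (b) 439 mg/h

Loading: fill Vd to C_target → 300.0 L × 9.66 mg/L = 2898 mg
CL = 758 mL/min × 60/1000 = 45.48 L/h
Maintenance infusion rate = CL × Css = 45.48 × 9.66 = 439.3 mg/h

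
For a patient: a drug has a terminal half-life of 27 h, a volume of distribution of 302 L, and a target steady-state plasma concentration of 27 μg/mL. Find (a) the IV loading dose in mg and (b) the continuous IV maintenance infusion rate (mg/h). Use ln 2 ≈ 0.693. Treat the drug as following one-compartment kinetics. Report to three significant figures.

(a) 8150 mg; (b) 209 mg/h

LD = Vd × C = 302.0 × 27 = 8154 mg
CL = 0.693 × Vd / t½ = 0.693 × 302.0 / 27 = 7.751 L/h
Infusion rate = CL × Css = 7.751 × 27 = 209.3 mg/h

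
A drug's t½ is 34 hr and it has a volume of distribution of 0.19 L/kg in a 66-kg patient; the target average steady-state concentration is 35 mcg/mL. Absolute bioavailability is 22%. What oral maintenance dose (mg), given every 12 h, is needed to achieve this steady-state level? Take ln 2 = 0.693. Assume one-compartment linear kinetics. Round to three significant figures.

Vd(total) = 66 kg × 0.19 L/kg = 12.54 L
CL = ln 2 · Vd / t½ = 0.693 × 12.54 / 34 = 0.2556 L/h
D = CL × Css × τ / F = 0.2556 × 35 × 12 / 0.22 = 488.0 mg

488 mg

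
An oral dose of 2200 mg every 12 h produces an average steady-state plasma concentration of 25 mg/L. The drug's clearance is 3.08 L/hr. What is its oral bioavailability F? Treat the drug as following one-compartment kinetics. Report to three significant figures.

F·D/τ = CL·Css at steady state → F = CL·Css·τ / D.
F = 3.08 × 25 × 12 / 2200 = 0.420

0.420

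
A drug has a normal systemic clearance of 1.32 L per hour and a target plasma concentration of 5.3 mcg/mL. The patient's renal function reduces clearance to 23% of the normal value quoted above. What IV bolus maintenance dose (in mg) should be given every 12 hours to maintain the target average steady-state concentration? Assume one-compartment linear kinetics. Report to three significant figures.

19.3 mg

Patient clearance = 0.23 × 1.320 = 0.3036 L/h
D = CL × Css × τ = 0.3036 × 5.3 × 12 = 19.31 mg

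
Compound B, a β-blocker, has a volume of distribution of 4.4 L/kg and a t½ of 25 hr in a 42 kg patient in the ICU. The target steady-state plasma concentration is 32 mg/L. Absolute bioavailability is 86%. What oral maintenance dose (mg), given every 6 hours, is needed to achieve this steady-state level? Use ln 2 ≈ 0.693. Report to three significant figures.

1140 mg

Vd = 4.4 L/kg × 42 kg = 184.8 L
CL = 0.693 × Vd / t½ = 0.693 × 184.8 / 25 = 5.123 L/h
D = CL × Css × τ / F = 5.123 × 32 × 6 / 0.86 = 1144 mg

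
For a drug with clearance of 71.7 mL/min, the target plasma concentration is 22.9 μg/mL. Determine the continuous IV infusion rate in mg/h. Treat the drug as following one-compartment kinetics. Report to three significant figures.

98.5 mg/h

CL = 71.7 mL/min × 60/1000 = 4.302 L/h
At steady state, infusion rate equals elimination rate: rate in = CL × Css.
Rate = CL × Css = 4.302 × 22.9 = 98.52 mg/h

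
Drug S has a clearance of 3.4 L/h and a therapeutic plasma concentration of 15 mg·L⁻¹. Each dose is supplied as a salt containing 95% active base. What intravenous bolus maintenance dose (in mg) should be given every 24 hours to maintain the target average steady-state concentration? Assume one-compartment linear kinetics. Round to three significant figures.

At steady state, dose per interval replaces the amount cleared in that interval: S·D/τ = CL·Css.
D = CL × Css × τ / S = 3.400 × 15 × 24 / 0.95 = 1288 mg

1290 mg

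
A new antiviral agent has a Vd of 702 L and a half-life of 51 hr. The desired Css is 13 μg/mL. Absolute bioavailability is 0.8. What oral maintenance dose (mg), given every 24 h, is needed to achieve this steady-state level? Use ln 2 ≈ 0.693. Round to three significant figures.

3720 mg

CL = ln 2 · Vd / t½ = 0.693 × 702.0 / 51 = 9.539 L/h
D = CL × Css × τ / F = 9.539 × 13 × 24 / 0.8 = 3720 mg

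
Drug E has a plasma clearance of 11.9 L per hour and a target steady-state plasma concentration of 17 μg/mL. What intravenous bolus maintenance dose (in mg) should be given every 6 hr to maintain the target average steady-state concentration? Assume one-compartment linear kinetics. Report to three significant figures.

D = CL × Css × τ = 11.90 × 17 × 6 = 1214 mg

1210 mg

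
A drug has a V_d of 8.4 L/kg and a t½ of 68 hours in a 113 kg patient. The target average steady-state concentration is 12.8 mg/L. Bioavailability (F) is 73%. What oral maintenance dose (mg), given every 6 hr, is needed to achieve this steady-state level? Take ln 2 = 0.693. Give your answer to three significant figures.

1020 mg

Vd(total) = 113 kg × 8.4 L/kg = 949.2 L
k = 0.693/68 = 0.01019 h⁻¹, so CL = k·Vd = 0.01019 × 949.2 = 9.672 L/h
D = CL × Css × τ / F = 9.672 × 12.8 × 6 / 0.73 = 1018 mg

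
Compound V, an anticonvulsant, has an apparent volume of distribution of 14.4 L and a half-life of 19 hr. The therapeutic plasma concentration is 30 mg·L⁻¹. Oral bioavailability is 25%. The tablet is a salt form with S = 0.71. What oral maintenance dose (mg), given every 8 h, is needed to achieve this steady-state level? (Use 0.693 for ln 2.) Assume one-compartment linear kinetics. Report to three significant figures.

710 mg

CL = ln 2 · Vd / t½ = 0.693 × 14.40 / 19 = 0.5252 L/h
D = CL × Css × τ / F / S = 0.5252 × 30 × 8 / 0.25 / 0.71 = 710.1 mg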